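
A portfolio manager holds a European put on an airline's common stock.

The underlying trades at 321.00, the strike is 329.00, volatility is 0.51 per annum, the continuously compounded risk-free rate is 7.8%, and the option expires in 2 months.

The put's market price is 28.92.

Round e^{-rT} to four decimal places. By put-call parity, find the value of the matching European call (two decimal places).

exp(−rT) = exp(−0.078·0.1667) = 0.9871
Put-call parity: C − P = S − K·e^(−rT) = 321 − 329·0.9871 = 321 − 324.7559 = -3.7559
C = P + (C − P) = 28.92 + (-3.7559) = 25.1641

25.16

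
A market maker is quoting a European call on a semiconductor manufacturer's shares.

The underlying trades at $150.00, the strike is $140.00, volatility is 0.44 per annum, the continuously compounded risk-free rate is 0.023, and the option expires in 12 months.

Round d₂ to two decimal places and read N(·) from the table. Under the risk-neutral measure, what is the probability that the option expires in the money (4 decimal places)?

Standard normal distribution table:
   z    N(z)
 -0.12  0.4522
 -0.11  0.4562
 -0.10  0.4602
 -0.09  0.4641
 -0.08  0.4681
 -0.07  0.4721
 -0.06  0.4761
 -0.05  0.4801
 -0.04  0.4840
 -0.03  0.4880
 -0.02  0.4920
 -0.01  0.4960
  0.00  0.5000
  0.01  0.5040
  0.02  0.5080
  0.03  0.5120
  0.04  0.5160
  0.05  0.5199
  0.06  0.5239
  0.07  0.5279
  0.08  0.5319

0.4960

σ√T = 0.44·√1 = 0.4400
ln(S/K) + (r + σ²/2)T = ln(150/140) + (0.023 + 0.44²/2)·1 = 0.0690 + 0.1198 = 0.1888
d₁ = 0.1888 / 0.4400 = 0.4291 → 0.43
d₂ = d₁ − σ√T = 0.4291 − 0.4400 = -0.0109 → -0.01
Pr(exercise) under Q = N(d₂) = 0.4960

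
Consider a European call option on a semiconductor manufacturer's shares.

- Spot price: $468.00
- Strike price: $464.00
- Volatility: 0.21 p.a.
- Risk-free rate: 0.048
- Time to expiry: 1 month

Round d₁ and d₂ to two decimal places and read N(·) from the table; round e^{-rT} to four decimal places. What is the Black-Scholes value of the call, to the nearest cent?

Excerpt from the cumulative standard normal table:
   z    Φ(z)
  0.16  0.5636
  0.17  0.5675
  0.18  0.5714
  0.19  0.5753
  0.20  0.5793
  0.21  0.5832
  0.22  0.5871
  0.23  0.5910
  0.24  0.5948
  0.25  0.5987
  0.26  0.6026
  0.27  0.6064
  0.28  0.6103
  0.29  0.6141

σ√T = 0.21 × 0.2887 = 0.0606
d₁ = [ln(468/464) + (0.048 + ½·0.21²)·0.08333] / (σ√T) = (0.0086 + 0.0058) / 0.0606 = 0.2379 which rounds to 0.24
d₂ = 0.2379 − 0.0606 = 0.1773 which rounds to 0.18
exp(−rT) = exp(−0.048·0.08333) = 0.9960
N(d₁) = N(0.24) = 0.5948;  N(d₂) = N(0.18) = 0.5714
C = 468·0.5948 − 464·0.9960·0.5714 = 278.3664 − 264.0691 = 14.2973

$14.30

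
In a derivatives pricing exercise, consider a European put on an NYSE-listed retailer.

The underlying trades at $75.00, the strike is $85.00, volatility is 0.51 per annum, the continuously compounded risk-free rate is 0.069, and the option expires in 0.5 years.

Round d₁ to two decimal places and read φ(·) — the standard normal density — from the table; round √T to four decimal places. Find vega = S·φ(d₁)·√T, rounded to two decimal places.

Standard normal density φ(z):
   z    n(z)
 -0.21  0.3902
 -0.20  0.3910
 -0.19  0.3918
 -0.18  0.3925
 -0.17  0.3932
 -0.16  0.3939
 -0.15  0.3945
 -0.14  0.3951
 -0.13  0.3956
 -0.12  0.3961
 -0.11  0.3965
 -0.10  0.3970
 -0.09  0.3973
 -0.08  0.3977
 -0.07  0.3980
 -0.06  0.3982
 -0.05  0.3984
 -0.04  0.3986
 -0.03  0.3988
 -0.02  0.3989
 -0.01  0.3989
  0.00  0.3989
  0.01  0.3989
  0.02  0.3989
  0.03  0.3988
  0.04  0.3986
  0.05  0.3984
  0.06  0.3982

21.11

T = 0.5;  σ√T = 0.3606
d₁ = [ln(75/85) + (0.069 + 0.51²/2)·0.5] / 0.3606 = [-0.1252 + 0.0995] / 0.3606 = -0.0711 → -0.07
√T = √0.5 = 0.7071
φ(d₁) = φ(-0.07) = 0.3980
vega = S·φ(d₁)·√T = 75·0.3980·0.7071 = 21.1069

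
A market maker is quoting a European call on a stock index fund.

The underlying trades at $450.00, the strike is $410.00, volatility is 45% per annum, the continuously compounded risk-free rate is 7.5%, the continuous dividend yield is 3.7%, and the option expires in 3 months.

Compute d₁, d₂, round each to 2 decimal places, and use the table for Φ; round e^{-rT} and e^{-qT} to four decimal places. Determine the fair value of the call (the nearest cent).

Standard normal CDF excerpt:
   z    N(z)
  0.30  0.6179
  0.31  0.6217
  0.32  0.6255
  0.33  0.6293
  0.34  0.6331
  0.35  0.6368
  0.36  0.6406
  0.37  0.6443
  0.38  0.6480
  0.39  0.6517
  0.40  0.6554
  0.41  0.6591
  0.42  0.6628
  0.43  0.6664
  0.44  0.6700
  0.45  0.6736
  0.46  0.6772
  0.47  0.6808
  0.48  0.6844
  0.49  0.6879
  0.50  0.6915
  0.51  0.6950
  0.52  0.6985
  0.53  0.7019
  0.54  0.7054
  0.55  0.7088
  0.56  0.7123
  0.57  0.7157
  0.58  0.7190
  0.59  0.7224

σ√T = 0.45·√0.25 = 0.2250
d₁ = [ln(450/410) + (0.075 − 0.037 + ½·0.45²)·0.25] / (σ√T) = (0.0931 + 0.0348) / 0.2250 = 0.5685 → 0.57
d₂ = 0.5685 − 0.2250 = 0.3435 → 0.34
e^(−qT) = e^(−0.037·0.25) = 0.9908;  e^(−rT) = e^(−0.075·0.25) = 0.9814
C = 450·0.9908·N(0.57) − 410·0.9814·N(0.34) = 450·0.9908·0.7157 − 410·0.9814·0.6331 = 319.1020 − 254.7430 = 64.3590

$64.36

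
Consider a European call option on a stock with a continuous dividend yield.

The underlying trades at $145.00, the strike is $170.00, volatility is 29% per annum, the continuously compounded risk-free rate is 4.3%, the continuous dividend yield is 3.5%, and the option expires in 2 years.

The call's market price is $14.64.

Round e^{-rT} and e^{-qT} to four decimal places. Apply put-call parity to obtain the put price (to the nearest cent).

$35.43

e^(−qT) = e^(−0.035·2) = 0.9324;  e^(−rT) = e^(−0.043·2) = 0.9176
Put-call parity: C − P = S·e^(−qT) − K·e^(−rT) = 145·0.9324 − 170·0.9176 = 135.1980 − 155.9920 = -20.7940
P = C − (C − P) = 14.64 − (-20.7940) = 35.4340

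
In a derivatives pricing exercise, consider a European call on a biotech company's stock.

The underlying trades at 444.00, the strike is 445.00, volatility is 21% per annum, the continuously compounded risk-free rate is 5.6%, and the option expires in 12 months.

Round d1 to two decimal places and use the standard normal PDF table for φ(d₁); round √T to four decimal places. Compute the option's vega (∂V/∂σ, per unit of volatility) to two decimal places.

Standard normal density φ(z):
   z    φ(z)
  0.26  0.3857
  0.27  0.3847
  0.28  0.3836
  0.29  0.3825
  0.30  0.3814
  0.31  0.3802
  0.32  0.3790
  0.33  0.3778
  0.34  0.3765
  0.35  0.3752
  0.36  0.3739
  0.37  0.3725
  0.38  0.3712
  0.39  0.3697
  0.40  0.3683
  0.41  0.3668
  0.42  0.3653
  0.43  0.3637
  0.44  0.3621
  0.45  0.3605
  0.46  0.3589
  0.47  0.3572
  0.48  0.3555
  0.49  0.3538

σ√T = 0.21·√1 = 0.2100
ln(S/K) + (r + σ²/2)T = ln(444/445) + (0.056 + 0.21²/2)·1 = -0.0022 + 0.0780 = 0.0758
d₁ = 0.0758 / 0.2100 = 0.3610 → 0.36
√T = √1 = 1.0000
φ(d₁) = φ(0.36) = 0.3739
vega = S·φ(d₁)·√T = 444·0.3739·1.0000 = 166.0116
(The put has the same vega.)

166.01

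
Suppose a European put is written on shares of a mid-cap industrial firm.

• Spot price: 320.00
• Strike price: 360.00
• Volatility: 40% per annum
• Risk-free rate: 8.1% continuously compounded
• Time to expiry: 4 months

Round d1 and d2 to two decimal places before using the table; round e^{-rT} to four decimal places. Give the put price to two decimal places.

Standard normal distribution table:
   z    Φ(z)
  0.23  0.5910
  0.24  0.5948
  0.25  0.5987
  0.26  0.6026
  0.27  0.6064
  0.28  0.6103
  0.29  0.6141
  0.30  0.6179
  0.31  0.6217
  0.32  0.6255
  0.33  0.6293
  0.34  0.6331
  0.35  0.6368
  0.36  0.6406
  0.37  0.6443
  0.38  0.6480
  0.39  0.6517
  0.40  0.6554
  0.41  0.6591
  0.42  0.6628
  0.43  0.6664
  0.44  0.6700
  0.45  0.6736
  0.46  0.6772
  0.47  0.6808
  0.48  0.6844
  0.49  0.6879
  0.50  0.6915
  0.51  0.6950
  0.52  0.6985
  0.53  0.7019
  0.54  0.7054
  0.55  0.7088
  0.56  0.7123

48.25

σ√T = 0.4·√0.3333 = 0.2309
d₁ = [ln(320/360) + (0.081 + 0.4²/2)·0.3333] / 0.2309 = [-0.1178 + 0.0537] / 0.2309 = -0.2776 ⇒ -0.28
d₂ = d₁ − σ√T = -0.2776 − 0.2309 = -0.5086 ⇒ -0.51
exp(−rT) = exp(−0.081·0.3333) = 0.9734
N(−d₂) = N(0.51) = 0.6950;  N(−d₁) = N(0.28) = 0.6103
P = 360·0.9734·0.6950 − 320·0.6103 = 243.5447 − 195.2960 = 48.2487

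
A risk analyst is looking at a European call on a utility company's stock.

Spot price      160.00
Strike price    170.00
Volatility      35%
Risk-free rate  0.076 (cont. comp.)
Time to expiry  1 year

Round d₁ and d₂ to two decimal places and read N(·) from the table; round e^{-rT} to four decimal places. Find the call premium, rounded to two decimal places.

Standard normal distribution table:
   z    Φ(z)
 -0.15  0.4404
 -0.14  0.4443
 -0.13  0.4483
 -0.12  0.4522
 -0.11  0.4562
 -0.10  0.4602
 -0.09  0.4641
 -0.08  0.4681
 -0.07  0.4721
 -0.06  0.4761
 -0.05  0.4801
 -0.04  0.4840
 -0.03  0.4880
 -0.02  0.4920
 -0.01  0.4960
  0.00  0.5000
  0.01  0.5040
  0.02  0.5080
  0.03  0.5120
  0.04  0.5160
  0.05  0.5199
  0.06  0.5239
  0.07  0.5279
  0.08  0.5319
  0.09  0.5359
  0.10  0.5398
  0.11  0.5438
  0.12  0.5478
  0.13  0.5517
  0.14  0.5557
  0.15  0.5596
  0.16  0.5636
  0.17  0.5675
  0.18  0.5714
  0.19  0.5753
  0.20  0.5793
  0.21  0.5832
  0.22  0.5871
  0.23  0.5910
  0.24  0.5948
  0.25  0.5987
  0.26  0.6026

23.30

T = 1;  σ√T = 0.3500
d₁ = [ln(160/170) + (0.076 + 0.35²/2)·1] / 0.3500 = [-0.0606 + 0.1372] / 0.3500 = 0.2189 ⇒ 0.22
d₂ = d₁ − σ√T = 0.2189 − 0.3500 = -0.1311 ⇒ -0.13
exp(−rT) = exp(−0.076·1) = 0.9268
N(d₁) = N(0.22) = 0.5871;  N(d₂) = N(-0.13) = 0.4483
C = 160·0.5871 − 170·0.9268·0.4483 = 93.9360 − 70.6324 = 23.3036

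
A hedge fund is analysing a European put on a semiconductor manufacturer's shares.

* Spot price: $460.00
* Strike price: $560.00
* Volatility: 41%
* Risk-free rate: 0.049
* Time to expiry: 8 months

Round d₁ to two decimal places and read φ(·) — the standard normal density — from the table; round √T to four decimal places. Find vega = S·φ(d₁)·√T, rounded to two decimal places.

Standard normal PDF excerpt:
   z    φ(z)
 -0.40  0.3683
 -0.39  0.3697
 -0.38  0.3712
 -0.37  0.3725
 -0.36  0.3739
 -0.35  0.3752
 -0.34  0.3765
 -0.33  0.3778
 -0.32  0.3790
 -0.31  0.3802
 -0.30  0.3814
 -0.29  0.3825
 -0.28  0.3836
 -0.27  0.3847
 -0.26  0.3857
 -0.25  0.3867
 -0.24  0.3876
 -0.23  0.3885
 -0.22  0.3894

T = 0.6667;  σ√T = 0.3348
ln(S/K) + (r + σ²/2)T = ln(460/560) + (0.049 + 0.41²/2)·0.6667 = -0.1967 + 0.0887 = -0.1080
d₁ = -0.1080 / 0.3348 = -0.3226 which rounds to -0.32
√T = √0.6667 = 0.8165
φ(d₁) = φ(-0.32) = 0.3790
vega = S·φ(d₁)·√T = 460·0.3790·0.8165 = 142.3486

142.35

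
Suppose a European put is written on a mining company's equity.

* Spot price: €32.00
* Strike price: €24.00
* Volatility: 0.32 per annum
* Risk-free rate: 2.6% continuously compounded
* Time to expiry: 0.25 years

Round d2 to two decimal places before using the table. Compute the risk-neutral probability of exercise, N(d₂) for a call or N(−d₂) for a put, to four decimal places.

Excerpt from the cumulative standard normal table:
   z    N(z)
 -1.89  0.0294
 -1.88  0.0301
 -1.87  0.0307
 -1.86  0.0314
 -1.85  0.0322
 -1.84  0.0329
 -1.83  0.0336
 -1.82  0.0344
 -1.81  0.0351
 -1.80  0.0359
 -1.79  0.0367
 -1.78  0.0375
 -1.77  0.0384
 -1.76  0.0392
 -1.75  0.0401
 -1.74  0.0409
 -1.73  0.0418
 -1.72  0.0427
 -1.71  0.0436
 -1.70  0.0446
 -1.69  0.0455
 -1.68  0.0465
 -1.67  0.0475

T = 0.25;  σ√T = 0.1600
d₁ = [ln(32/24) + (0.026 + ½·0.32²)·0.25] / (σ√T) = (0.2877 + 0.0193) / 0.1600 = 1.9186 → 1.92
d₂ = 1.9186 − 0.1600 = 1.7586 → 1.76
Pr(exercise) under Q = N(−d₂) = N(-1.76) = 0.0392

0.0392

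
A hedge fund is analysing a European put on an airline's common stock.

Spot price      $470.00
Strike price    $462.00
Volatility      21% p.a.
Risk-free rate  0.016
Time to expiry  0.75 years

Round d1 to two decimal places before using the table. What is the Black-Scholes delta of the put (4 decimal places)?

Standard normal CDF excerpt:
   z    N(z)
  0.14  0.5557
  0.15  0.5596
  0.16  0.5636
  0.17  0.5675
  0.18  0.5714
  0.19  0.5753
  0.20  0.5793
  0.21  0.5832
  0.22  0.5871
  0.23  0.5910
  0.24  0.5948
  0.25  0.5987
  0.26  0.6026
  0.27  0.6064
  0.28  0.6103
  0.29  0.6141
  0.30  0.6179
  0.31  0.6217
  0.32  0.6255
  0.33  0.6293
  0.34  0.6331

σ√T = 0.21·√0.75 = 0.1819
ln(S/K) + (r + σ²/2)T = ln(470/462) + (0.016 + 0.21²/2)·0.75 = 0.0172 + 0.0285 = 0.0457
d₁ = 0.0457 / 0.1819 = 0.2513 which rounds to 0.25
N(d₁) = N(0.25) = 0.5987
Δ_put = N(d₁) − 1 = 0.5987 − 1 = -0.4013

-0.4013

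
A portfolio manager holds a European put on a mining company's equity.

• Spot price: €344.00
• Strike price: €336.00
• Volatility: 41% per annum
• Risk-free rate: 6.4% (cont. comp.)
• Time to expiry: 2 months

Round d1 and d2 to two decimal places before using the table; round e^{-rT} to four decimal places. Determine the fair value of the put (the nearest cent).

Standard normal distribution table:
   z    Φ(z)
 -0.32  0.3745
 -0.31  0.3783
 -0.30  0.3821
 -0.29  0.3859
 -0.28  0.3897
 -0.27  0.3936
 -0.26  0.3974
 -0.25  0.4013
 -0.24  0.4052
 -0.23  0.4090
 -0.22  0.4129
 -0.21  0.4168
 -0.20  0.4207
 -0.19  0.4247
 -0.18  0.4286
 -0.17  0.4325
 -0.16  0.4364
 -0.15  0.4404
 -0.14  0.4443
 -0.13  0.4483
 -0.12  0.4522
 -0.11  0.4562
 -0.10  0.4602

€17.58

σ√T = 0.41·√0.1667 = 0.1674
d₁ = [ln(344/336) + (0.064 + ½·0.41²)·0.1667] / (σ√T) = (0.0235 + 0.0247) / 0.1674 = 0.2880 → 0.29
d₂ = 0.2880 − 0.1674 = 0.1206 → 0.12
exp(−rT) = exp(−0.064·0.1667) = 0.9894
N(−d₂) = N(-0.12) = 0.4522;  N(−d₁) = N(-0.29) = 0.3859
P = 336·0.9894·0.4522 − 344·0.3859 = 150.3286 − 132.7496 = 17.5790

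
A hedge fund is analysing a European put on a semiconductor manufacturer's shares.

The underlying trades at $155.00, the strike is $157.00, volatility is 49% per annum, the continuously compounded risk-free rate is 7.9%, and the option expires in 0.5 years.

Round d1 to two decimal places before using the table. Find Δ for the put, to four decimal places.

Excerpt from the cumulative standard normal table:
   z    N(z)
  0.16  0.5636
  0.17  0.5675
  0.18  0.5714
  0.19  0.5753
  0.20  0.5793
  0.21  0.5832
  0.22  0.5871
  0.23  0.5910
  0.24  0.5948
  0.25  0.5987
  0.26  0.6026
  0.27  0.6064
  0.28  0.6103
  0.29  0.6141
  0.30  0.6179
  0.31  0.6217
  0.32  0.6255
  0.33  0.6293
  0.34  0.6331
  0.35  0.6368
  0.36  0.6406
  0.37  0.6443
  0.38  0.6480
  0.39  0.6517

-0.4013

σ√T = 0.49·√0.5 = 0.3465
d₁ = [ln(155/157) + (0.079 + 0.49²/2)·0.5] / 0.3465 = [-0.0128 + 0.0995] / 0.3465 = 0.2502 → 0.25
N(d₁) = N(0.25) = 0.5987
Δ_put = N(d₁) − 1 = 0.5987 − 1 = -0.4013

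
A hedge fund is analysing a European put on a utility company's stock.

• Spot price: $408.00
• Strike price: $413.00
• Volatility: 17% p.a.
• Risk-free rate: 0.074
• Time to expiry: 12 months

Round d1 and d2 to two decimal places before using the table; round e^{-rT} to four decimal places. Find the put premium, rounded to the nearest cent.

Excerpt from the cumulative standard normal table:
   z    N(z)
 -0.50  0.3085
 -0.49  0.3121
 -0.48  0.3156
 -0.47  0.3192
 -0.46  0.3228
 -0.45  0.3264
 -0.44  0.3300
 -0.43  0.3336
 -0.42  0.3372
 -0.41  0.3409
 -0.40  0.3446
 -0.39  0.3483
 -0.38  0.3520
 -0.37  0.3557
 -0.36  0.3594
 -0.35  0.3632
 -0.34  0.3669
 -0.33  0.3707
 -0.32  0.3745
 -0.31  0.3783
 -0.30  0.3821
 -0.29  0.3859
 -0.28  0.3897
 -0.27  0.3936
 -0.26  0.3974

$16.30

σ√T = 0.17 × 1.0000 = 0.1700
d₁ = [ln(408/413) + (0.074 + 0.17²/2)·1] / 0.1700 = [-0.0122 + 0.0885] / 0.1700 = 0.4486 ≈ 0.45
d₂ = d₁ − σ√T = 0.4486 − 0.1700 = 0.2786 ≈ 0.28
e^(−rT) = e^(−0.074·1) = 0.9287
N(−d₂) = N(-0.28) = 0.3897;  N(−d₁) = N(-0.45) = 0.3264
P = 413·0.9287·0.3897 − 408·0.3264 = 149.4706 − 133.1712 = 16.2994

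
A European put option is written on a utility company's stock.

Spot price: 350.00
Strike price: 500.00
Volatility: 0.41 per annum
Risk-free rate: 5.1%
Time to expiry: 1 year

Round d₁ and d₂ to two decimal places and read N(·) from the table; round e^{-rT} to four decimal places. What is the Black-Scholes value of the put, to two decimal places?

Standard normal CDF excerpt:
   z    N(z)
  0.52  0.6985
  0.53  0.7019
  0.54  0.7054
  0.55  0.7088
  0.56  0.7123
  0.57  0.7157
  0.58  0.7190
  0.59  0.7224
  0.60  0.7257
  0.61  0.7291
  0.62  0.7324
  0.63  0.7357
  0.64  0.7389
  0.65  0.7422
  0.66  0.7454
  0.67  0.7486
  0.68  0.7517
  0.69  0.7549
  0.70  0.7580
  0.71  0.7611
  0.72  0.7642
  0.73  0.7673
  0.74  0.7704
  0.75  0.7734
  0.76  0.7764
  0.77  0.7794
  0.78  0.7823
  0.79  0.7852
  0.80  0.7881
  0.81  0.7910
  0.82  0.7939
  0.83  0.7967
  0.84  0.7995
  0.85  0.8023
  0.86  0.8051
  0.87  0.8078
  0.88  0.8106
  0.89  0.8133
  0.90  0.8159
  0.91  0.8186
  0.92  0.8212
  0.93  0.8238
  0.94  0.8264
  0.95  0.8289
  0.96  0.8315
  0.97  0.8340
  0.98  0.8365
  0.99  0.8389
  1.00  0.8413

σ√T = 0.41 × 1.0000 = 0.4100
d₁ = [ln(350/500) + (0.051 + ½·0.41²)·1] / (σ√T) = (-0.3567 + 0.1350) / 0.4100 = -0.5405 ⇒ -0.54
d₂ = -0.5405 − 0.4100 = -0.9505 ⇒ -0.95
e^(−rT) = e^(−0.051·1) = 0.9503
N(−d₂) = N(0.95) = 0.8289;  N(−d₁) = N(0.54) = 0.7054
P = 500·0.9503·0.8289 − 350·0.7054 = 393.8518 − 246.8900 = 146.9618

146.96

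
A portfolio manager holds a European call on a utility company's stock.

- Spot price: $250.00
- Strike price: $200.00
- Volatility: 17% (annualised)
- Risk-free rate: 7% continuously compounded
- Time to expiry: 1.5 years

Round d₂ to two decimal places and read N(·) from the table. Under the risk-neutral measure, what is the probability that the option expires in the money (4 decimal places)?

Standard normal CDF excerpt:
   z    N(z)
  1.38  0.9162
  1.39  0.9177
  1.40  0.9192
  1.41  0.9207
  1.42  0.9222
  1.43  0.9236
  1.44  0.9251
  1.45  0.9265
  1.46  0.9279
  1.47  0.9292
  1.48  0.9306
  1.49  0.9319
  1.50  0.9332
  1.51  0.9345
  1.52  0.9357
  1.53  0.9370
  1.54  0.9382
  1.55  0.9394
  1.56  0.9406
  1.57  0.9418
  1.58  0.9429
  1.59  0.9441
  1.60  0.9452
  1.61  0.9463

σ√T = 0.17 × 1.2247 = 0.2082
ln(S/K) + (r + σ²/2)T = ln(250/200) + (0.07 + 0.17²/2)·1.5 = 0.2231 + 0.1267 = 0.3498
d₁ = 0.3498 / 0.2082 = 1.6802 which rounds to 1.68
d₂ = d₁ − σ√T = 1.6802 − 0.2082 = 1.4719 which rounds to 1.47
Pr(exercise) under Q = N(d₂) = 0.9292

0.9292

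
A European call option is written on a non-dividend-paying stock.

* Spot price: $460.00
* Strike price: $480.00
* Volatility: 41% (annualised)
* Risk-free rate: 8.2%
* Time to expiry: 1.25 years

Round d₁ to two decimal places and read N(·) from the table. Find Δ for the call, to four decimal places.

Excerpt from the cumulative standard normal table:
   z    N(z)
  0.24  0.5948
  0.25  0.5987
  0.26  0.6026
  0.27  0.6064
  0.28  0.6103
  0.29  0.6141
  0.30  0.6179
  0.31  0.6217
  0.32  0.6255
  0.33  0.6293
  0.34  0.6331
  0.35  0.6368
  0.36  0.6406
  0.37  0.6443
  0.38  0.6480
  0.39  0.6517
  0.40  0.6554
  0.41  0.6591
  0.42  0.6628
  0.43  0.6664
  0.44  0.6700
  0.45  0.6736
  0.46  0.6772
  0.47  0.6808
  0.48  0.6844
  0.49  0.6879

0.6406

T = 1.25;  σ√T = 0.4584
d₁ = [ln(460/480) + (0.082 + ½·0.41²)·1.25] / (σ√T) = (-0.0426 + 0.2076) / 0.4584 = 0.3600 ⇒ 0.36
N(d₁) = N(0.36) = 0.6406
Δ_call = N(d₁) = 0.6406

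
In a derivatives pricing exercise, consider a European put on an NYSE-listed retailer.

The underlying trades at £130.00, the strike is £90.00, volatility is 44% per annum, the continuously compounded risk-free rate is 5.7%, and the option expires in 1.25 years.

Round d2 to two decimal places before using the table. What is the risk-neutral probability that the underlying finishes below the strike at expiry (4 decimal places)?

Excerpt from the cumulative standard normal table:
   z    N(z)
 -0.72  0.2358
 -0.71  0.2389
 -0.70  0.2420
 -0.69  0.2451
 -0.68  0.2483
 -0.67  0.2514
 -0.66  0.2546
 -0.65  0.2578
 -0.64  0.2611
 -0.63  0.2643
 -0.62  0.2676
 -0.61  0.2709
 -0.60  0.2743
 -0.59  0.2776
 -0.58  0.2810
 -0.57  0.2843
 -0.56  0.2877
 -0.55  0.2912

0.2578

T = 1.25;  σ√T = 0.4919
ln(S/K) + (r + σ²/2)T = ln(130/90) + (0.057 + 0.44²/2)·1.25 = 0.3677 + 0.1922 = 0.5600
d₁ = 0.5600 / 0.4919 = 1.1383 ⇒ 1.14
d₂ = d₁ − σ√T = 1.1383 − 0.4919 = 0.6464 ⇒ 0.65
Risk-neutral Pr[S_T < K] = N(−d₂) = N(-0.65) = 0.2578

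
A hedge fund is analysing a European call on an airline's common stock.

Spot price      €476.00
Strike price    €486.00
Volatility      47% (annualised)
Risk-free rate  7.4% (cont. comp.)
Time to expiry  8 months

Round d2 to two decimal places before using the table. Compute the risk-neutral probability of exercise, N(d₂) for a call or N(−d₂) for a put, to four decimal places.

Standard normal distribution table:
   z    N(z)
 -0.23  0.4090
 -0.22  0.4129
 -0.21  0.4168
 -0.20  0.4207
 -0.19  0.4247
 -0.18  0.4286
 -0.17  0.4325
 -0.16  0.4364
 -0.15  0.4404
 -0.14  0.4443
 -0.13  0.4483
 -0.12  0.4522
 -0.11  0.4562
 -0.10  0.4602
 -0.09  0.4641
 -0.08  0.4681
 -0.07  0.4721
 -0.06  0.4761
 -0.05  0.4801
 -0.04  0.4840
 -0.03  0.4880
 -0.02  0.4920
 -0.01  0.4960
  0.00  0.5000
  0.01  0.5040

σ√T = 0.47 × 0.8165 = 0.3838
d₁ = [ln(476/486) + (0.074 + 0.47²/2)·0.6667] / 0.3838 = [-0.0208 + 0.1230] / 0.3838 = 0.2663 ≈ 0.27
d₂ = d₁ − σ√T = 0.2663 − 0.3838 = -0.1175 ≈ -0.12
Pr(exercise) under Q = N(d₂) = 0.4522

0.4522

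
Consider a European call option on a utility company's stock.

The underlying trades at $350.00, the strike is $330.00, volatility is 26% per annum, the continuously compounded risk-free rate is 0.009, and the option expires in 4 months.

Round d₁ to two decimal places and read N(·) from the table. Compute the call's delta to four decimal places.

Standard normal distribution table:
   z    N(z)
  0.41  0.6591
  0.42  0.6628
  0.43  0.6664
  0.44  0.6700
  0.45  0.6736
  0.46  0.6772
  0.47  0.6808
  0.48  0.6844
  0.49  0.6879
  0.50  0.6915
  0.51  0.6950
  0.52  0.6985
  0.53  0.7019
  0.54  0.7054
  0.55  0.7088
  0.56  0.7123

σ√T = 0.26·√0.3333 = 0.1501
ln(S/K) + (r + σ²/2)T = ln(350/330) + (0.009 + 0.26²/2)·0.3333 = 0.0588 + 0.0143 = 0.0731
d₁ = 0.0731 / 0.1501 = 0.4870 ≈ 0.49
N(d₁) = N(0.49) = 0.6879
Δ_call = N(d₁) = 0.6879

0.6879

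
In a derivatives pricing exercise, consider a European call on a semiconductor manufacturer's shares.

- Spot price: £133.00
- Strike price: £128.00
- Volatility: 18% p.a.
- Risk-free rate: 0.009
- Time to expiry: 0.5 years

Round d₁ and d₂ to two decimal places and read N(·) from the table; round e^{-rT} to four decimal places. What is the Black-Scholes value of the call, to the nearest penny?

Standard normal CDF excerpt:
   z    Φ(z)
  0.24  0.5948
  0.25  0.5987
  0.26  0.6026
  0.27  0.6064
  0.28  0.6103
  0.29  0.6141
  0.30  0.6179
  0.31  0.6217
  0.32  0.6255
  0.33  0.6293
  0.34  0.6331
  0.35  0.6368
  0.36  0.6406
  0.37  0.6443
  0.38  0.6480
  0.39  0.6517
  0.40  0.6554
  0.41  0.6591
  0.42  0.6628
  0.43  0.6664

σ√T = 0.18 × 0.7071 = 0.1273
d₁ = [ln(133/128) + (0.009 + 0.18²/2)·0.5] / 0.1273 = [0.0383 + 0.0126] / 0.1273 = 0.4001 ⇒ 0.40
d₂ = d₁ − σ√T = 0.4001 − 0.1273 = 0.2728 ⇒ 0.27
exp(−rT) = exp(−0.009·0.5) = 0.9955
N(d₁) = N(0.40) = 0.6554;  N(d₂) = N(0.27) = 0.6064
C = 133·0.6554 − 128·0.9955·0.6064 = 87.1682 − 77.2699 = 9.8983

£9.90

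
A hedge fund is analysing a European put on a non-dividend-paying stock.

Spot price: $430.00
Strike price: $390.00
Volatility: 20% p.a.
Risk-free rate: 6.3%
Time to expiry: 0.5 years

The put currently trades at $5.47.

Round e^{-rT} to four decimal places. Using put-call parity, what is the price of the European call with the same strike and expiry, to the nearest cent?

exp(−rT) = exp(−0.063·0.5) = 0.9690
Put-call parity: C − P = S − K·e^(−rT) = 430 − 390·0.9690 = 430 − 377.9100 = 52.0900
C = P + (C − P) = 5.47 + (52.0900) = 57.5600

$57.56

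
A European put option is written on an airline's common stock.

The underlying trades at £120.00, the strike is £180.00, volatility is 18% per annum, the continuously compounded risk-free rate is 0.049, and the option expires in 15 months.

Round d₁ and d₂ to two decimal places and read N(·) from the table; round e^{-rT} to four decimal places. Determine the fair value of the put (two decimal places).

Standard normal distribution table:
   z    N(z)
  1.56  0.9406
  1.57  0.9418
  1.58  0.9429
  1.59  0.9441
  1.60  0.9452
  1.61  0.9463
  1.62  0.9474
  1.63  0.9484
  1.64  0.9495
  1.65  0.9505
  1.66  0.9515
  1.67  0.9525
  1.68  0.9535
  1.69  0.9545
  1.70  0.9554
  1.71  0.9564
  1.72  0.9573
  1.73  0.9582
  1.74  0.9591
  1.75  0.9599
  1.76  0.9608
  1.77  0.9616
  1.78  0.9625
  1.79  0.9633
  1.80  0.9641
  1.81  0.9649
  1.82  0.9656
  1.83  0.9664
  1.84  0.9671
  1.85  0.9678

σ√T = 0.18·√1.25 = 0.2012
d₁ = [ln(120/180) + (0.049 + ½·0.18²)·1.25] / (σ√T) = (-0.4055 + 0.0815) / 0.2012 = -1.6098 which rounds to -1.61
d₂ = -1.6098 − 0.2012 = -1.8110 which rounds to -1.81
e^(−rT) = e^(−0.049·1.25) = 0.9406
N(−d₂) = N(1.81) = 0.9649;  N(−d₁) = N(1.61) = 0.9463
P = 180·0.9406·0.9649 − 120·0.9463 = 163.3653 − 113.5560 = 49.8093

£49.81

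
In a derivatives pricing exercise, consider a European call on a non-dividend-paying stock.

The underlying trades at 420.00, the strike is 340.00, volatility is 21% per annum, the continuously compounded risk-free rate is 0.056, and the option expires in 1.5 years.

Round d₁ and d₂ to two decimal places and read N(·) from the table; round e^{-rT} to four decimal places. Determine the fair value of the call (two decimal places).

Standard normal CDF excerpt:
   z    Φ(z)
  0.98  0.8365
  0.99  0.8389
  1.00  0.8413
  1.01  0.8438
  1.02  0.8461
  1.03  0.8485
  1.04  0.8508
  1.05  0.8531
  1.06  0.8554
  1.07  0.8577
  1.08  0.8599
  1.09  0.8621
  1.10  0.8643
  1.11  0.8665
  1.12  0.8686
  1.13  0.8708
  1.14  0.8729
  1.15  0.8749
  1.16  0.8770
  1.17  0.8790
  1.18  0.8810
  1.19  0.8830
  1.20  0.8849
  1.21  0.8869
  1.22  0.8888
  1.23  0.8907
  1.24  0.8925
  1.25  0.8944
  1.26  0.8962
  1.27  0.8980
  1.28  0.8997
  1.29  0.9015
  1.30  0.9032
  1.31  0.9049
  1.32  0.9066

113.39

T = 1.5;  σ√T = 0.2572
d₁ = [ln(420/340) + (0.056 + 0.21²/2)·1.5] / 0.2572 = [0.2113 + 0.1171] / 0.2572 = 1.2768 which rounds to 1.28
d₂ = d₁ − σ√T = 1.2768 − 0.2572 = 1.0196 which rounds to 1.02
e^(−rT) = e^(−0.056·1.5) = 0.9194
C = 420·N(1.28) − 340·0.9194·N(1.02) = 420·0.8997 − 340·0.9194·0.8461 = 377.8740 − 264.4875 = 113.3865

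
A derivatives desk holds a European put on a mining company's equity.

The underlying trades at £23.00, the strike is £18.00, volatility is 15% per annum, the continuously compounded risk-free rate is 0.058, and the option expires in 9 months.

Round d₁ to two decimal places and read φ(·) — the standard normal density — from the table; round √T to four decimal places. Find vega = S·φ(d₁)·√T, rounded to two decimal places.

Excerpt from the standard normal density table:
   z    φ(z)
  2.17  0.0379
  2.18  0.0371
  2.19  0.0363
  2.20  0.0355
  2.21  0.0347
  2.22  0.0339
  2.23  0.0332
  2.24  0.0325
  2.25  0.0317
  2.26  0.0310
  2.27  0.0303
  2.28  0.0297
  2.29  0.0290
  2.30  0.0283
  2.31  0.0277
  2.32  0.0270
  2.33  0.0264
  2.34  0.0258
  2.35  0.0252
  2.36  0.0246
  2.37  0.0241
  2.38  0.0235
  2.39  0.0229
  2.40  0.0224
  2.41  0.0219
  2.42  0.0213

σ√T = 0.15 × 0.8660 = 0.1299
d₁ = [ln(23/18) + (0.058 + 0.15²/2)·0.75] / 0.1299 = [0.2451 + 0.0519] / 0.1299 = 2.2868 ≈ 2.29
√T = √0.75 = 0.8660
φ(d₁) = φ(2.29) = 0.0290
vega = S·φ(d₁)·√T = 23·0.0290·0.8660 = 0.5776
(Call and put vega coincide under Black-Scholes.)

0.58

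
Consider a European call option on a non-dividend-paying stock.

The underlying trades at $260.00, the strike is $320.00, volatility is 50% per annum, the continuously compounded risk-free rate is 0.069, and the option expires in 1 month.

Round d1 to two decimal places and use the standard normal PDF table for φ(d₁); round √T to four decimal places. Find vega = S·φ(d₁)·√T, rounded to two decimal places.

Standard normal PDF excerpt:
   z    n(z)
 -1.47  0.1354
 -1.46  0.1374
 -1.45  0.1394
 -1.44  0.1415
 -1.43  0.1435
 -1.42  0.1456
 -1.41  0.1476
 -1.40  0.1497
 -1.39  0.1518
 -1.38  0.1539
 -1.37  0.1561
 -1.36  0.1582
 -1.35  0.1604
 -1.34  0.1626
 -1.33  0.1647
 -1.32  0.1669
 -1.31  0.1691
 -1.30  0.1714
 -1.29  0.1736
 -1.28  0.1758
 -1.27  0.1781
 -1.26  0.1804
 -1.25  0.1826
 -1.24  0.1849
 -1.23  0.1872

12.36

σ√T = 0.5 × 0.2887 = 0.1443
ln(S/K) + (r + σ²/2)T = ln(260/320) + (0.069 + 0.5²/2)·0.08333 = -0.2076 + 0.0162 = -0.1915
d₁ = -0.1915 / 0.1443 = -1.3266 which rounds to -1.33
√T = √0.08333 = 0.2887
φ(d₁) = φ(-1.33) = 0.1647
vega = S·φ(d₁)·√T = 260·0.1647·0.2887 = 12.3627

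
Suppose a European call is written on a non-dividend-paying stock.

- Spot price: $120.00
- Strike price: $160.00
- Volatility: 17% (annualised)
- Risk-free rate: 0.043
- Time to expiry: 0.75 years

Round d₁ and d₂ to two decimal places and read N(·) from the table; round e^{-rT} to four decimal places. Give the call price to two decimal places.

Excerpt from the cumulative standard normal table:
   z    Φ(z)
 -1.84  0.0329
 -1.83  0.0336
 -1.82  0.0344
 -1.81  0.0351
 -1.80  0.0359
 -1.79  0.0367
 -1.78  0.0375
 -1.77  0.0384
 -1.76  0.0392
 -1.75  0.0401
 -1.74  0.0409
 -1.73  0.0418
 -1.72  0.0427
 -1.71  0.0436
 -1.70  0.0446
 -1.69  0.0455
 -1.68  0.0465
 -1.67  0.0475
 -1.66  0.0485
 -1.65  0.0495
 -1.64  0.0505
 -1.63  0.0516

$0.38

σ√T = 0.17 × 0.8660 = 0.1472
d₁ = [ln(120/160) + (0.043 + 0.17²/2)·0.75] / 0.1472 = [-0.2877 + 0.0431] / 0.1472 = -1.6614 → -1.66
d₂ = d₁ − σ√T = -1.6614 − 0.1472 = -1.8086 → -1.81
exp(−rT) = exp(−0.043·0.75) = 0.9683
N(d₁) = N(-1.66) = 0.0485;  N(d₂) = N(-1.81) = 0.0351
C = 120·0.0485 − 160·0.9683·0.0351 = 5.8200 − 5.4380 = 0.3820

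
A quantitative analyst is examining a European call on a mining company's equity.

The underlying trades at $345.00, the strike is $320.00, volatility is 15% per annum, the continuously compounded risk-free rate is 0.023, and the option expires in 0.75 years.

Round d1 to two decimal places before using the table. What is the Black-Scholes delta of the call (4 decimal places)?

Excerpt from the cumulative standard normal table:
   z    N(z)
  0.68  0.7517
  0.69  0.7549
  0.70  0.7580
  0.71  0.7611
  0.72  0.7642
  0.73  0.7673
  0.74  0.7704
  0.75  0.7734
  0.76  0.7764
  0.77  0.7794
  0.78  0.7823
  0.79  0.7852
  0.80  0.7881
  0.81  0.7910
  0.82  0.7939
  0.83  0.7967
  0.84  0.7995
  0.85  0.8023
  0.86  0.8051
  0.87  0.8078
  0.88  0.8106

T = 0.75;  σ√T = 0.1299
d₁ = [ln(345/320) + (0.023 + 0.15²/2)·0.75] / 0.1299 = [0.0752 + 0.0257] / 0.1299 = 0.7768 → 0.78
N(d₁) = N(0.78) = 0.7823
Δ_call = N(d₁) = 0.7823

0.7823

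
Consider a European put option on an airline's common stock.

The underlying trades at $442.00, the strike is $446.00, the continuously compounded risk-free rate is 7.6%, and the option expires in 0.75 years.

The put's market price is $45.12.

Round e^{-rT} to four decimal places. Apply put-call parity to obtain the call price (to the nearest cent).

exp(−rT) = exp(−0.076·0.75) = 0.9446
Put-call parity: C − P = S − K·e^(−rT) = 442 − 446·0.9446 = 442 − 421.2916 = 20.7084
C = P + (C − P) = 45.12 + (20.7084) = 65.8284

$65.83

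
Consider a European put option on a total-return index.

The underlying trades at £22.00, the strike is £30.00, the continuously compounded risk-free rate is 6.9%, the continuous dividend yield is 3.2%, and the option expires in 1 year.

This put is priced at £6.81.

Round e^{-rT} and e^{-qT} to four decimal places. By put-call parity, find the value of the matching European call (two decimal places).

£0.12

e^(−qT) = e^(−0.032·1) = 0.9685;  e^(−rT) = e^(−0.069·1) = 0.9333
Put-call parity: C − P = S·e^(−qT) − K·e^(−rT) = 22·0.9685 − 30·0.9333 = 21.3070 − 27.9990 = -6.6920
C = P + (C − P) = 6.81 + (-6.6920) = 0.1180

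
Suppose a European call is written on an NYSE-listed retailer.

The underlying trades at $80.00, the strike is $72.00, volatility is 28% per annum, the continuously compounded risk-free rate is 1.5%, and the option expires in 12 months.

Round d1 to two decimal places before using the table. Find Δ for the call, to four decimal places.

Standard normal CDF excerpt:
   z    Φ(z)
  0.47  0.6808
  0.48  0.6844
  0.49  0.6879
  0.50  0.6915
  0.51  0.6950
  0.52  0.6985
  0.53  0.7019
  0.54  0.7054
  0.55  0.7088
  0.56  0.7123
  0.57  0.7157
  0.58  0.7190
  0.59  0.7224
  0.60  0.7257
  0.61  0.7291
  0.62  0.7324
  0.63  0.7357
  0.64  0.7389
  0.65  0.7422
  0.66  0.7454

σ√T = 0.28 × 1.0000 = 0.2800
d₁ = [ln(80/72) + (0.015 + 0.28²/2)·1] / 0.2800 = [0.1054 + 0.0542] / 0.2800 = 0.5699 → 0.57
N(d₁) = N(0.57) = 0.7157
Δ_call = N(d₁) = 0.7157

0.7157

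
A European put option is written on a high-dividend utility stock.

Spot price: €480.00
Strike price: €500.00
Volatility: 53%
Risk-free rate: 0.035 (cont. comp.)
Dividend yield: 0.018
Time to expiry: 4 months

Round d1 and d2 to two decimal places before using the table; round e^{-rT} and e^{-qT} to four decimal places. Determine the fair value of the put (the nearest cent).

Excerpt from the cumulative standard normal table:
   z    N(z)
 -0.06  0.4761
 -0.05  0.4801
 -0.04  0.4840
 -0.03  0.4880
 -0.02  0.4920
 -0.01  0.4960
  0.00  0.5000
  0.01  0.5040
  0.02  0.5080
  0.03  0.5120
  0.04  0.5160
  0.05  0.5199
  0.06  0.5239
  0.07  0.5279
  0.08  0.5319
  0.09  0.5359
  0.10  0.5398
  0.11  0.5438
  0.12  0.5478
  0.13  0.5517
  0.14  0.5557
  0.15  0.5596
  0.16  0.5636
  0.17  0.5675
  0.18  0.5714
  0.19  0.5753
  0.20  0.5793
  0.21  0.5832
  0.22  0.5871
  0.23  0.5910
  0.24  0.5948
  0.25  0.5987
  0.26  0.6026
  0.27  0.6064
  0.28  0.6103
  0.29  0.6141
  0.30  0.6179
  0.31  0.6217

€68.76

σ√T = 0.53·√0.3333 = 0.3060
d₁ = [ln(480/500) + (0.035 − 0.018 + ½·0.53²)·0.3333] / (σ√T) = (-0.0408 + 0.0525) / 0.3060 = 0.0381 ≈ 0.04
d₂ = 0.0381 − 0.3060 = -0.2679 ≈ -0.27
exp(−qT) = exp(−0.018·0.3333) = 0.9940;  exp(−rT) = exp(−0.035·0.3333) = 0.9884
N(−d₂) = N(0.27) = 0.6064;  N(−d₁) = N(-0.04) = 0.4840
P = 500·0.9884·0.6064 − 480·0.9940·0.4840 = 299.6829 − 230.9261 = 68.7568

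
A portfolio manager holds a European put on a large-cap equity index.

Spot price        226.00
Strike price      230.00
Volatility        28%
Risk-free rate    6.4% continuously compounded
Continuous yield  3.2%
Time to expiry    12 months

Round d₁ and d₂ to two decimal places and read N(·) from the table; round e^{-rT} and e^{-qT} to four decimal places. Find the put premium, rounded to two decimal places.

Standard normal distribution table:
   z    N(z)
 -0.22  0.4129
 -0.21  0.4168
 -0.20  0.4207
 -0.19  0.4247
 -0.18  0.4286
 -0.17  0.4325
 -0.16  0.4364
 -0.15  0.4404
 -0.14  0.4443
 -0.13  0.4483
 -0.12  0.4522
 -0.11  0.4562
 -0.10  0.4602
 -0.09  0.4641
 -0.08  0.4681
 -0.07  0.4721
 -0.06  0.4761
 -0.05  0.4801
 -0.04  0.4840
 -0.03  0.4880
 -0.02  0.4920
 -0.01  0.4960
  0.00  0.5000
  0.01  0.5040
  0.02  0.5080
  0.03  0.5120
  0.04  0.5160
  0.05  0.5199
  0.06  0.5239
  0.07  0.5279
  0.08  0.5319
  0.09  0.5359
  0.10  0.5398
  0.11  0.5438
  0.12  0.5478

22.66

σ√T = 0.28 × 1.0000 = 0.2800
ln(S/K) + (r − q + σ²/2)T = ln(226/230) + (0.064 − 0.032 + 0.28²/2)·1 = -0.0175 + 0.0712 = 0.0537
d₁ = 0.0537 / 0.2800 = 0.1916 ⇒ 0.19
d₂ = d₁ − σ√T = 0.1916 − 0.2800 = -0.0884 ⇒ -0.09
e^(−qT) = e^(−0.032·1) = 0.9685;  e^(−rT) = e^(−0.064·1) = 0.9380
N(−d₂) = N(0.09) = 0.5359;  N(−d₁) = N(-0.19) = 0.4247
P = 230·0.9380·0.5359 − 226·0.9685·0.4247 = 115.6151 − 92.9588 = 22.6563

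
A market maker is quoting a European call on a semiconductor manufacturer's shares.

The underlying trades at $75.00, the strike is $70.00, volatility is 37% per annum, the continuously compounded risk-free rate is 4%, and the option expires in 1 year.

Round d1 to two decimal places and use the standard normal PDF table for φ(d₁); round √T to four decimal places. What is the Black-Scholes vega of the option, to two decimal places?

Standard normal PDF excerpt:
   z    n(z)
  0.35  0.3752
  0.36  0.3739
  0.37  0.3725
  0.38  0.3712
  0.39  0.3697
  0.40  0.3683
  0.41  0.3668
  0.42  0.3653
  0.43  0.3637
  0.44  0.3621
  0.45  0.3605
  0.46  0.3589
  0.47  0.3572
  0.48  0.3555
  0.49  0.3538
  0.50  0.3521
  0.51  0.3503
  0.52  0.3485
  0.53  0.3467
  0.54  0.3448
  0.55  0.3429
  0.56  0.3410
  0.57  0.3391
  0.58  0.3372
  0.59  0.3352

σ√T = 0.37·√1 = 0.3700
d₁ = [ln(75/70) + (0.04 + 0.37²/2)·1] / 0.3700 = [0.0690 + 0.1084] / 0.3700 = 0.4796 → 0.48
√T = √1 = 1.0000
φ(d₁) = φ(0.48) = 0.3555
vega = S·φ(d₁)·√T = 75·0.3555·1.0000 = 26.6625
(Vega is the same for a European call and put with the same parameters.)

26.66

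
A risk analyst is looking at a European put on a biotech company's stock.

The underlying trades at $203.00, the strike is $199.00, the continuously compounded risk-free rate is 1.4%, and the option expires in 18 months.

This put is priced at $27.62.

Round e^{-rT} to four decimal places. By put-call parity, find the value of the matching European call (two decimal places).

exp(−rT) = exp(−0.014·1.5) = 0.9792
Put-call parity: C − P = S − K·e^(−rT) = 203 − 199·0.9792 = 203 − 194.8608 = 8.1392
C = P + (C − P) = 27.62 + (8.1392) = 35.7592

$35.76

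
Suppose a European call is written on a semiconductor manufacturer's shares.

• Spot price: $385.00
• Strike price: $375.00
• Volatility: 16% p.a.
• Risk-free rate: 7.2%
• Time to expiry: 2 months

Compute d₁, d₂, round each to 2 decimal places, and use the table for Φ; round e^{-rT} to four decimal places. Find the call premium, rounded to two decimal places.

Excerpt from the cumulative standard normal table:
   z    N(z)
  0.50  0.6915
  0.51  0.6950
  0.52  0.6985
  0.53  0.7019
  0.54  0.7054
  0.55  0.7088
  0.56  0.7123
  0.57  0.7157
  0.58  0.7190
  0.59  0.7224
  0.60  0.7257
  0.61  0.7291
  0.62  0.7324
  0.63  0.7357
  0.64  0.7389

$19.34

σ√T = 0.16·√0.1667 = 0.0653
d₁ = [ln(385/375) + (0.072 + ½·0.16²)·0.1667] / (σ√T) = (0.0263 + 0.0141) / 0.0653 = 0.6193 which rounds to 0.62
d₂ = 0.6193 − 0.0653 = 0.5540 which rounds to 0.55
exp(−rT) = exp(−0.072·0.1667) = 0.9881
N(d₁) = N(0.62) = 0.7324;  N(d₂) = N(0.55) = 0.7088
C = 385·0.7324 − 375·0.9881·0.7088 = 281.9740 − 262.6370 = 19.3370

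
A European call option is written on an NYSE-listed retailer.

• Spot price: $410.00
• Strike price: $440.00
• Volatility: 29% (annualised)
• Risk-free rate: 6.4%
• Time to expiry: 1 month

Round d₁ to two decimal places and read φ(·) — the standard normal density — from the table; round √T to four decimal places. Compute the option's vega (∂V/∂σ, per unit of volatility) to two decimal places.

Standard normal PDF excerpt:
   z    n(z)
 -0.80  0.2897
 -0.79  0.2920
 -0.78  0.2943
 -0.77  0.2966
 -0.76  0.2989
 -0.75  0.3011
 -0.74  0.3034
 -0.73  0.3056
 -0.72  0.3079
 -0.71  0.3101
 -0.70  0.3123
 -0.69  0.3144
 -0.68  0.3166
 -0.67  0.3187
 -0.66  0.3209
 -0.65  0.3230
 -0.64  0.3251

σ√T = 0.29·√0.08333 = 0.0837
d₁ = [ln(410/440) + (0.064 + ½·0.29²)·0.08333] / (σ√T) = (-0.0706 + 0.0088) / 0.0837 = -0.7380 which rounds to -0.74
√T = √0.08333 = 0.2887
φ(d₁) = φ(-0.74) = 0.3034
vega = S·φ(d₁)·√T = 410·0.3034·0.2887 = 35.9125

35.91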